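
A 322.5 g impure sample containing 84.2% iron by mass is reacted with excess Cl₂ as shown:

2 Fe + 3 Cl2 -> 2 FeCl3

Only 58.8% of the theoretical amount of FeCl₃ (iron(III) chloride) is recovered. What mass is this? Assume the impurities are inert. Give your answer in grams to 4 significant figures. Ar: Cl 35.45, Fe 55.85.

463.7 g

Pure Fe available = 322.5 g × 0.842 = 271.55 g.
M(Fe) = 55.85 g/mol.
M(FeCl3) = 55.85 + 3(35.45) = 162.20 g/mol.
n(Fe) = 271.55 g / 55.85 g/mol = 4.8620 mol.
From the equation the Fe:FeCl3 mole ratio is 2:2, so n(FeCl3) = 4.8620 × 2/2 = 4.8620 mol.
Mass of FeCl3 = 4.8620 mol × 162.20 g/mol = 788.62 g.
Actual mass collected = 788.62 g × 0.588 = 463.71 g.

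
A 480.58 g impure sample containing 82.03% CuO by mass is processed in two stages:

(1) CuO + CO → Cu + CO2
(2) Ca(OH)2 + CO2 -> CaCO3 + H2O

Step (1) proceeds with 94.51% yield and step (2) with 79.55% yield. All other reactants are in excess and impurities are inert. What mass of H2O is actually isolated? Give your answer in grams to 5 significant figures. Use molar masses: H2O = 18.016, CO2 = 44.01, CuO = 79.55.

67.123 g

Pure CuO = 480.58 × 0.8203 = 394.220 g.
n(CuO) = 394.220 / 79.55 = 4.95562 mol.
Step 1 (CuO:CO2 = 1:1): theoretical n(CO2) = 4.95562 mol; at 94.51% yield, n(CO2) = 4.68356 mol.
Step 2 (CO2:H2O = 1:1): theoretical n(H2O) = 4.68356 mol, so theoretical mass = 4.68356 × 18.016 = 84.3790 g.
At 79.55% yield, actual mass of H2O = 84.3790 × 0.7955 = 67.1235 g.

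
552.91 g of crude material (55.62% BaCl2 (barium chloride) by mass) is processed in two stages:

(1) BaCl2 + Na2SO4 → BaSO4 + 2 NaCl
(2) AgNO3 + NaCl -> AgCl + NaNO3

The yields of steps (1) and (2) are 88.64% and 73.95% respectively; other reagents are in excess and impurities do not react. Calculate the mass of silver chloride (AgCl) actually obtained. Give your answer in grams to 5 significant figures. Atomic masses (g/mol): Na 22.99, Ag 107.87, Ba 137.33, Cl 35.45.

Pure BaCl2 = 552.91 × 0.5562 = 307.529 g.
M(BaCl2) = 137.33 + 2(35.45) = 208.23 g/mol.
M(AgCl) = 107.87 + 35.45 = 143.32 g/mol.
n(BaCl2) = 307.529 / 208.23 = 1.47687 mol.
Step 1 (BaCl2:NaCl = 1:2): theoretical n(NaCl) = 2.95374 mol; at 88.64% yield, n(NaCl) = 2.61819 mol.
Step 2 (NaCl:AgCl = 1:1): theoretical n(AgCl) = 2.61819 mol, so theoretical mass = 2.61819 × 143.32 = 375.240 g.
At 73.95% yield, actual mass of AgCl = 375.240 × 0.7395 = 277.490 g.

277.49 g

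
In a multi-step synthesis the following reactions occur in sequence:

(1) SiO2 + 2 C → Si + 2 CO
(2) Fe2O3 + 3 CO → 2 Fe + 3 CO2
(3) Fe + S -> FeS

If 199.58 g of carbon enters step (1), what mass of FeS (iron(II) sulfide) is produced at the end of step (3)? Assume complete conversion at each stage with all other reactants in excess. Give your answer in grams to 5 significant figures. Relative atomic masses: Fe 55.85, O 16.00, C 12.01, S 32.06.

M(C) = 12.01 g/mol.
M(FeS) = 55.85 + 32.06 = 87.91 g/mol.
n(C) = 199.58 / 12.01 = 16.6178 mol.
Reaction (1): C→CO ratio 2:2 ⇒ n(CO) = 16.6178 mol.
Reaction (2): CO→Fe ratio 3:2 ⇒ n(Fe) = 11.0785 mol.
Reaction (3): Fe→FeS ratio 1:1 ⇒ n(FeS) = 11.0785 mol.
Mass of FeS = 11.0785 × 87.91 = 973.915 g.

973.91 g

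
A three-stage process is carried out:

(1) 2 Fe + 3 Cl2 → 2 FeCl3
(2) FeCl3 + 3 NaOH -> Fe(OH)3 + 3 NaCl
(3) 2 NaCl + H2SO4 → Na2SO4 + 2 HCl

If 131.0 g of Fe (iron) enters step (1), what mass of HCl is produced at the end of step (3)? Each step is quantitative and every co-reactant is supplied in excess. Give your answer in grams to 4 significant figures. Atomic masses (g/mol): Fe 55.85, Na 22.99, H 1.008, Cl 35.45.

M(Fe) = 55.85 g/mol.
M(HCl) = 1.008 + 35.45 = 36.458 g/mol.
n(Fe) = 131.0 / 55.85 = 2.3456 mol.
Reaction (1): Fe→FeCl3 ratio 2:2 ⇒ n(FeCl3) = 2.3456 mol.
Reaction (2): FeCl3→NaCl ratio 1:3 ⇒ n(NaCl) = 7.0367 mol.
Reaction (3): NaCl→HCl ratio 2:2 ⇒ n(HCl) = 7.0367 mol.
Mass of HCl = 7.0367 × 36.458 = 256.54 g.

256.5 g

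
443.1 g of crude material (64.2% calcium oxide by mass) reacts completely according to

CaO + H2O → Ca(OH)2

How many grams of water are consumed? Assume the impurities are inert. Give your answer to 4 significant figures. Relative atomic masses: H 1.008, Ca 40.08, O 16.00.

Mass of pure CaO = 443.1 g × 0.642 = 284.47 g.
M(CaO) = 40.08 + 16.00 = 56.08 g/mol.
M(H2O) = 2(1.008) + 16.00 = 18.016 g/mol.
n(CaO) = 284.47 g / 56.08 g/mol = 5.0726 mol.
From the equation the CaO:H2O mole ratio is 1:1, so n(H2O) = 5.0726 × 1/1 = 5.0726 mol.
Mass of H2O = 5.0726 mol × 18.016 g/mol = 91.388 g.

91.39 g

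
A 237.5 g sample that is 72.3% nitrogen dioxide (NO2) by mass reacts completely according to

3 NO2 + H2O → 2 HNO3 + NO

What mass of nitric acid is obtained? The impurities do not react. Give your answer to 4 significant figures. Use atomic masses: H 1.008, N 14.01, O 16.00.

Mass of pure NO2 = 237.5 g × 0.723 = 171.71 g.
M(NO2) = 14.01 + 2(16.00) = 46.01 g/mol.
M(HNO3) = 1.008 + 14.01 + 3(16.00) = 63.018 g/mol.
n(NO2) = 171.71 g / 46.01 g/mol = 3.7321 mol.
From the equation the NO2:HNO3 mole ratio is 3:2, so n(HNO3) = 3.7321 × 2/3 = 2.4880 mol.
Mass of HNO3 = 2.4880 mol × 63.018 g/mol = 156.79 g.

156.8 g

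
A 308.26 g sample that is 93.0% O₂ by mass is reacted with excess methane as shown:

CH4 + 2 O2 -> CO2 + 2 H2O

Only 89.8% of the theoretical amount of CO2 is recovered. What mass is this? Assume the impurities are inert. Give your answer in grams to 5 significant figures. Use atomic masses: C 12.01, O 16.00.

177.03 g

Pure O2 available = 308.26 g × 0.930 = 286.682 g.
M(O2) = 2(16.00) = 32.00 g/mol.
M(CO2) = 12.01 + 2(16.00) = 44.01 g/mol.
n(O2) = 286.682 g / 32.00 g/mol = 8.95881 mol.
From the equation the O2:CO2 mole ratio is 2:1, so n(CO2) = 8.95881 × 1/2 = 4.47940 mol.
Mass of CO2 = 4.47940 mol × 44.01 g/mol = 197.139 g.
Actual mass collected = 197.139 g × 0.898 = 177.030 g.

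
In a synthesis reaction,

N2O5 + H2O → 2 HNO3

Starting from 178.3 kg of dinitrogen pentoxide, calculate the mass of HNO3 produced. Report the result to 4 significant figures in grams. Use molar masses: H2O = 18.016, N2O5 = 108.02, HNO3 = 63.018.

208000 g

Convert: 178.3 kg = 178300 g.
n(N2O5) = 178300 g / 108.02 g/mol = 1650.6 mol.
From the equation the N2O5:HNO3 mole ratio is 1:2, so n(HNO3) = 1650.6 × 2/1 = 3301.2 mol.
Mass of HNO3 = 3301.2 mol × 63.018 g/mol = 208040 g.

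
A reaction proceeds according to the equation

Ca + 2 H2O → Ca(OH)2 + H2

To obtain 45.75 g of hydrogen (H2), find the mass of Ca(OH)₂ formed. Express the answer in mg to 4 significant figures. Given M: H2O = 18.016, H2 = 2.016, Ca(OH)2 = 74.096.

n(H2) = 45.750 g / 2.016 g/mol = 22.693 mol.
From the equation the H2:Ca(OH)2 mole ratio is 1:1, so n(Ca(OH)2) = 22.693 × 1/1 = 22.693 mol.
Mass of Ca(OH)2 = 22.693 mol × 74.096 g/mol = 1681.5 g.
Converting to mg: 1681.5 g = 1681000 mg.

1681000 mg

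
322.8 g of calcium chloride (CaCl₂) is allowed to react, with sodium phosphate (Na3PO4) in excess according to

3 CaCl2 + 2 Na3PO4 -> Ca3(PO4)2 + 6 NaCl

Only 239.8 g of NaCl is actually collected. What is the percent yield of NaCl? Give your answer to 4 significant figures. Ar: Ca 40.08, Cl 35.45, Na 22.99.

M(CaCl2) = 40.08 + 2(35.45) = 110.98 g/mol.
M(NaCl) = 22.99 + 35.45 = 58.44 g/mol.
n(CaCl2) = 322.80 g / 110.98 g/mol = 2.9086 mol.
From the equation the CaCl2:NaCl mole ratio is 3:6, so n(NaCl) = 2.9086 × 6/3 = 5.8173 mol.
Mass of NaCl = 5.8173 mol × 58.44 g/mol = 339.96 g.
This is the theoretical yield. Percent yield = 239.8 g / 339.96 g × 100% = 70.538%.

70.54 %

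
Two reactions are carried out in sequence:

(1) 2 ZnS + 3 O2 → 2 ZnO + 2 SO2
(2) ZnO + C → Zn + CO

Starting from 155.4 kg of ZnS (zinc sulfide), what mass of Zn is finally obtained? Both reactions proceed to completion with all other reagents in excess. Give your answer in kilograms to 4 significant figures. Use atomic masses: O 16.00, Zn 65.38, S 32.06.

M(ZnS) = 65.38 + 32.06 = 97.44 g/mol.
M(Zn) = 65.38 g/mol.
155.4 kg = 155400 g.
n(ZnS) = 155400 / 97.44 = 1594.8 mol.
Step 1 gives a 2:2 ratio of ZnS to ZnO, so n(ZnO) = 1594.8 mol.
In step 2 the ZnO:Zn ratio is 1:1, so n(Zn) = 1594.8 mol.
Mass of Zn = 1594.8 × 65.38 = 104270 g = 104.3 kg.

104.3 kg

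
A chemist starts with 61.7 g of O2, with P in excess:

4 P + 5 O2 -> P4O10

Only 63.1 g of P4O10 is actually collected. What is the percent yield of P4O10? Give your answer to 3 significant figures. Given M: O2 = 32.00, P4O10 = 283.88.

n(O2) = 61.70 g / 32.00 g/mol = 1.928 mol.
From the equation the O2:P4O10 mole ratio is 5:1, so n(P4O10) = 1.928 × 1/5 = 0.3856 mol.
Mass of P4O10 = 0.3856 mol × 283.88 g/mol = 109.5 g.
This is the theoretical yield. Percent yield = 63.1 g / 109.5 g × 100% = 57.64%.

57.6 %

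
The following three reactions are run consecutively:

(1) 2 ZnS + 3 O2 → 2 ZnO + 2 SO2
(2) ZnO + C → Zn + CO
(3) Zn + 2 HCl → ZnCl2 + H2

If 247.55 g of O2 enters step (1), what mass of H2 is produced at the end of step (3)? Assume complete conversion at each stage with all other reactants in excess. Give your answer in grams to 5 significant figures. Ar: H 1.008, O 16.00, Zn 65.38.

10.397 g

M(O2) = 2(16.00) = 32.00 g/mol.
M(H2) = 2(1.008) = 2.016 g/mol.
n(O2) = 247.55 / 32.00 = 7.73594 mol.
Reaction (1): O2→ZnO ratio 3:2 ⇒ n(ZnO) = 5.15729 mol.
Reaction (2): ZnO→Zn ratio 1:1 ⇒ n(Zn) = 5.15729 mol.
Reaction (3): Zn→H2 ratio 1:1 ⇒ n(H2) = 5.15729 mol.
Mass of H2 = 5.15729 × 2.016 = 10.3971 g.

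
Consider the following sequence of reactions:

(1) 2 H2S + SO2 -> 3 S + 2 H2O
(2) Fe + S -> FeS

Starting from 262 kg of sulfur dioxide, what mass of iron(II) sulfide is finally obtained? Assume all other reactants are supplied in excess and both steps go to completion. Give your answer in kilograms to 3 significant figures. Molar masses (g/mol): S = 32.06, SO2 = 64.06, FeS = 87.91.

262 kg = 262000 g.
n(SO2) = 262000 / 64.06 = 4090 mol.
Step 1 gives a 1:3 ratio of SO2 to S, so n(S) = 12270 mol.
In step 2 the S:FeS ratio is 1:1, so n(FeS) = 12270 mol.
Mass of FeS = 12270 × 87.91 = 1.079 × 10^6 g = 1080 kg.

1080 kg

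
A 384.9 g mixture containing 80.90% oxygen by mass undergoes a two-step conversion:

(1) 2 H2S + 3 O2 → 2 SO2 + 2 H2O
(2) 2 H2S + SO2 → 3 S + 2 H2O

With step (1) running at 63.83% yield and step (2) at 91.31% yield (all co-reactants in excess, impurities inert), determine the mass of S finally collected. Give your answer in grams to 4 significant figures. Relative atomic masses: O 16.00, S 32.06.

Pure O2 = 384.9 × 0.8090 = 311.38 g.
M(O2) = 2(16.00) = 32.00 g/mol.
M(S) = 32.06 g/mol.
n(O2) = 311.38 / 32.00 = 9.7308 mol.
Step 1 (O2:SO2 = 3:2): theoretical n(SO2) = 6.4872 mol; at 63.83% yield, n(SO2) = 4.1408 mol.
Step 2 (SO2:S = 1:3): theoretical n(S) = 12.422 mol, so theoretical mass = 12.422 × 32.06 = 398.26 g.
At 91.31% yield, actual mass of S = 398.26 × 0.9131 = 363.65 g.

363.6 g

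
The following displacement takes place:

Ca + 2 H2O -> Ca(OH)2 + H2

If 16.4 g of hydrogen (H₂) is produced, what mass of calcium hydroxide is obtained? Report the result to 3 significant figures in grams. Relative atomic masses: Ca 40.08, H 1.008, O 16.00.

603 g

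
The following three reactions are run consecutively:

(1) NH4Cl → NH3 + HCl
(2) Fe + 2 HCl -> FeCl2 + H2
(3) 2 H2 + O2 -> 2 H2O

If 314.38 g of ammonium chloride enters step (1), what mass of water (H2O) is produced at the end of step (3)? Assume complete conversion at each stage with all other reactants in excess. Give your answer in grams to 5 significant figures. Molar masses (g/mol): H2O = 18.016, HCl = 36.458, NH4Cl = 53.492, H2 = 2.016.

52.941 g

n(NH4Cl) = 314.38 / 53.492 = 5.87714 mol.
Reaction (1): NH4Cl→HCl ratio 1:1 ⇒ n(HCl) = 5.87714 mol.
Reaction (2): HCl→H2 ratio 2:1 ⇒ n(H2) = 2.93857 mol.
Reaction (3): H2→H2O ratio 2:2 ⇒ n(H2O) = 2.93857 mol.
Mass of H2O = 2.93857 × 18.016 = 52.9413 g.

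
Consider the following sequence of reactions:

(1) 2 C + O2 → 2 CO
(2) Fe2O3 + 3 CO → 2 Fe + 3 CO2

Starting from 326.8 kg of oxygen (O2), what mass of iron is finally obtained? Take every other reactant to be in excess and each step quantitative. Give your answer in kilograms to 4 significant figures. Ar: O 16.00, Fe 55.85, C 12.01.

760.5 kg

M(O2) = 2(16.00) = 32.00 g/mol.
M(Fe) = 55.85 g/mol.
326.8 kg = 326800 g.
n(O2) = 326800 / 32.00 = 10212 mol.
Step 1 gives a 1:2 ratio of O2 to CO, so n(CO) = 20425 mol.
In step 2 the CO:Fe ratio is 3:2, so n(Fe) = 13617 mol.
Mass of Fe = 13617 × 55.85 = 760490 g = 760.5 kg.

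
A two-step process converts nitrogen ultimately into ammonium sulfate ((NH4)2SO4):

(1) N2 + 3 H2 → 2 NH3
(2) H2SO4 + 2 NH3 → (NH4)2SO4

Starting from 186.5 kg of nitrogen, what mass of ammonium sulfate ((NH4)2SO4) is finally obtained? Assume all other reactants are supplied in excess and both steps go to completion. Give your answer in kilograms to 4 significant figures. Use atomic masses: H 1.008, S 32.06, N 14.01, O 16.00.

879.5 kg

M(N2) = 2(14.01) = 28.02 g/mol.
M((NH4)2SO4) = 2(14.01) + 8(1.008) + 32.06 + 4(16.00) = 132.144 g/mol.
186.5 kg = 186500 g.
n(N2) = 186500 / 28.02 = 6656.0 mol.
Step 1 gives a 1:2 ratio of N2 to NH3, so n(NH3) = 13312 mol.
In step 2 the NH3:(NH4)2SO4 ratio is 2:1, so n((NH4)2SO4) = 6656.0 mol.
Mass of (NH4)2SO4 = 6656.0 × 132.144 = 879550 g = 879.5 kg.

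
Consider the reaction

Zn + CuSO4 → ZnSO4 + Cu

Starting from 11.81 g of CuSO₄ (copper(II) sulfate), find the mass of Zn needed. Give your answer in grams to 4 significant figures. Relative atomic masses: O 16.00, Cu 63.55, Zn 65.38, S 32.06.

M(CuSO4) = 63.55 + 32.06 + 4(16.00) = 159.61 g/mol.
M(Zn) = 65.38 g/mol.
n(CuSO4) = 11.810 g / 159.61 g/mol = 0.073993 mol.
From the equation the CuSO4:Zn mole ratio is 1:1, so n(Zn) = 0.073993 × 1/1 = 0.073993 mol.
Mass of Zn = 0.073993 mol × 65.38 g/mol = 4.8377 g.

4.838 g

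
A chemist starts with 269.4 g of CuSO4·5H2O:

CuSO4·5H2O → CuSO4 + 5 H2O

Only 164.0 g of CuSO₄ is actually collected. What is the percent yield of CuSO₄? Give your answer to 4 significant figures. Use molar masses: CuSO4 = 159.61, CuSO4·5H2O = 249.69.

95.23 %

n(CuSO4·5H2O) = 269.40 g / 249.69 g/mol = 1.0789 mol.
From the equation the CuSO4·5H2O:CuSO4 mole ratio is 1:1, so n(CuSO4) = 1.0789 × 1/1 = 1.0789 mol.
Mass of CuSO4 = 1.0789 mol × 159.61 g/mol = 172.21 g.
This is the theoretical yield. Percent yield = 164.0 g / 172.21 g × 100% = 95.233%.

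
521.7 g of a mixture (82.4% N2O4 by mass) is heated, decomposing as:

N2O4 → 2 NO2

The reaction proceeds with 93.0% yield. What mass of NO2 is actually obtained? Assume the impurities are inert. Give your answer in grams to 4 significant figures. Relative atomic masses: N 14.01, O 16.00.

399.8 g

Pure N2O4 available = 521.7 g × 0.824 = 429.88 g.
M(N2O4) = 2(14.01) + 4(16.00) = 92.02 g/mol.
M(NO2) = 14.01 + 2(16.00) = 46.01 g/mol.
n(N2O4) = 429.88 g / 92.02 g/mol = 4.6716 mol.
From the equation the N2O4:NO2 mole ratio is 1:2, so n(NO2) = 4.6716 × 2/1 = 9.3432 mol.
Mass of NO2 = 9.3432 mol × 46.01 g/mol = 429.88 g.
Actual mass collected = 429.88 g × 0.930 = 399.79 g.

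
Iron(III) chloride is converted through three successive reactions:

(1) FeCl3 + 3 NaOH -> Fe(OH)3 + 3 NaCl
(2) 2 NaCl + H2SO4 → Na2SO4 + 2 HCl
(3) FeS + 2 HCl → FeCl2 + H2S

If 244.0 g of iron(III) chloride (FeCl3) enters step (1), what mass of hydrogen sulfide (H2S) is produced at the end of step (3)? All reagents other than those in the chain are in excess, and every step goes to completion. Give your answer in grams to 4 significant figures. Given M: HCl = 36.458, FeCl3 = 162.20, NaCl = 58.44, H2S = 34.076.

n(FeCl3) = 244.0 / 162.20 = 1.5043 mol.
Reaction (1): FeCl3→NaCl ratio 1:3 ⇒ n(NaCl) = 4.5129 mol.
Reaction (2): NaCl→HCl ratio 2:2 ⇒ n(HCl) = 4.5129 mol.
Reaction (3): HCl→H2S ratio 2:1 ⇒ n(H2S) = 2.2565 mol.
Mass of H2S = 2.2565 × 34.076 = 76.892 g.

76.89 g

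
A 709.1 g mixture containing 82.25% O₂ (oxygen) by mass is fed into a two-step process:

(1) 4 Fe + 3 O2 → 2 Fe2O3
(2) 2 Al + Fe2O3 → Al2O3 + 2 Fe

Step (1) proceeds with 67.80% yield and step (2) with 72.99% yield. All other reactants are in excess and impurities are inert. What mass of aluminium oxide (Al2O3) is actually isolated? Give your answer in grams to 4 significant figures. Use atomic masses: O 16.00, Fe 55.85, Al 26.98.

Pure O2 = 709.1 × 0.8225 = 583.23 g.
M(O2) = 2(16.00) = 32.00 g/mol.
M(Al2O3) = 2(26.98) + 3(16.00) = 101.96 g/mol.
n(O2) = 583.23 / 32.00 = 18.226 mol.
Step 1 (O2:Fe2O3 = 3:2): theoretical n(Fe2O3) = 12.151 mol; at 67.80% yield, n(Fe2O3) = 8.2382 mol.
Step 2 (Fe2O3:Al2O3 = 1:1): theoretical n(Al2O3) = 8.2382 mol, so theoretical mass = 8.2382 × 101.96 = 839.97 g.
At 72.99% yield, actual mass of Al2O3 = 839.97 × 0.7299 = 613.09 g.

613.1 g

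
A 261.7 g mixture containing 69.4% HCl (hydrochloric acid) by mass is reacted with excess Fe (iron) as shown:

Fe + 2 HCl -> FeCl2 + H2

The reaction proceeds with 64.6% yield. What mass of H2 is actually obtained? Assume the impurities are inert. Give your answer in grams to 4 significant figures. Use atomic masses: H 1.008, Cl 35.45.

3.244 g

Pure HCl available = 261.7 g × 0.694 = 181.62 g.
M(HCl) = 1.008 + 35.45 = 36.458 g/mol.
M(H2) = 2(1.008) = 2.016 g/mol.
n(HCl) = 181.62 g / 36.458 g/mol = 4.9816 mol.
From the equation the HCl:H2 mole ratio is 2:1, so n(H2) = 4.9816 × 1/2 = 2.4908 mol.
Mass of H2 = 2.4908 mol × 2.016 g/mol = 5.0215 g.
Actual mass collected = 5.0215 g × 0.646 = 3.2439 g.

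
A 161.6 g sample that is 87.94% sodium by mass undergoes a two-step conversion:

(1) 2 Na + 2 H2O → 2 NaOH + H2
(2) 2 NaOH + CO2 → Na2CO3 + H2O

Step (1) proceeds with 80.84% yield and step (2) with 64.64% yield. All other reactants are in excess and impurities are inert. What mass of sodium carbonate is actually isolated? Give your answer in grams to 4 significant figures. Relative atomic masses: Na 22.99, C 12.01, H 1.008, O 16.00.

Pure Na = 161.6 × 0.8794 = 142.11 g.
M(Na) = 22.99 g/mol.
M(Na2CO3) = 2(22.99) + 12.01 + 3(16.00) = 105.99 g/mol.
n(Na) = 142.11 / 22.99 = 6.1814 mol.
Step 1 (Na:NaOH = 2:2): theoretical n(NaOH) = 6.1814 mol; at 80.84% yield, n(NaOH) = 4.9971 mol.
Step 2 (NaOH:Na2CO3 = 2:1): theoretical n(Na2CO3) = 2.4985 mol, so theoretical mass = 2.4985 × 105.99 = 264.82 g.
At 64.64% yield, actual mass of Na2CO3 = 264.82 × 0.6464 = 171.18 g.

171.2 g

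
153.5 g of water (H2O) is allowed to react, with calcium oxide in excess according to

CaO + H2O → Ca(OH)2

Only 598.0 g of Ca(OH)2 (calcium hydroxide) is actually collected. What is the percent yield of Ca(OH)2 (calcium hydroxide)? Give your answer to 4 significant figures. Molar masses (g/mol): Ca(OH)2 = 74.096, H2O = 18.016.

94.72 %

n(H2O) = 153.50 g / 18.016 g/mol = 8.5202 mol.
From the equation the H2O:Ca(OH)2 mole ratio is 1:1, so n(Ca(OH)2) = 8.5202 × 1/1 = 8.5202 mol.
Mass of Ca(OH)2 = 8.5202 mol × 74.096 g/mol = 631.31 g.
This is the theoretical yield. Percent yield = 598.0 g / 631.31 g × 100% = 94.723%.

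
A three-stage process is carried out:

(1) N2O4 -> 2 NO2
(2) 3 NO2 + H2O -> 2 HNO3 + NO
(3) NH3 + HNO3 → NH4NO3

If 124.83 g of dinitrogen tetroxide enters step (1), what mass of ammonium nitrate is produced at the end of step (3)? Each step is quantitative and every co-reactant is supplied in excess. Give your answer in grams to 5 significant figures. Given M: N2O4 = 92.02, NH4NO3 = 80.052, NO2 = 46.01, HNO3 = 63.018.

n(N2O4) = 124.83 / 92.02 = 1.35655 mol.
Reaction (1): N2O4→NO2 ratio 1:2 ⇒ n(NO2) = 2.71311 mol.
Reaction (2): NO2→HNO3 ratio 3:2 ⇒ n(HNO3) = 1.80874 mol.
Reaction (3): HNO3→NH4NO3 ratio 1:1 ⇒ n(NH4NO3) = 1.80874 mol.
Mass of NH4NO3 = 1.80874 × 80.052 = 144.793 g.

144.79 g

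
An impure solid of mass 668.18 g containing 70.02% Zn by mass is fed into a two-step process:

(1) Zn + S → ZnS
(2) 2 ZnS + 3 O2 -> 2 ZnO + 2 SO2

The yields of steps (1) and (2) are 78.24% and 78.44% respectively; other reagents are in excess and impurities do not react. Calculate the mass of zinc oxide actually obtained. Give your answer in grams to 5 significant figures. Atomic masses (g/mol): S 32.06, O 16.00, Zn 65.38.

Pure Zn = 668.18 × 0.7002 = 467.860 g.
M(Zn) = 65.38 g/mol.
M(ZnO) = 65.38 + 16.00 = 81.38 g/mol.
n(Zn) = 467.860 / 65.38 = 7.15601 mol.
Step 1 (Zn:ZnS = 1:1): theoretical n(ZnS) = 7.15601 mol; at 78.24% yield, n(ZnS) = 5.59886 mol.
Step 2 (ZnS:ZnO = 2:2): theoretical n(ZnO) = 5.59886 mol, so theoretical mass = 5.59886 × 81.38 = 455.635 g.
At 78.44% yield, actual mass of ZnO = 455.635 × 0.7844 = 357.400 g.

357.40 g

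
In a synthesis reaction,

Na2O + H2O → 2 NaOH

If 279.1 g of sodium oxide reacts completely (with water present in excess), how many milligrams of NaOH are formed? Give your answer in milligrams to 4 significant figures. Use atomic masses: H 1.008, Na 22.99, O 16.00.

M(Na2O) = 2(22.99) + 16.00 = 61.98 g/mol.
M(NaOH) = 22.99 + 16.00 + 1.008 = 39.998 g/mol.
n(Na2O) = 279.10 g / 61.98 g/mol = 4.5031 mol.
From the equation the Na2O:NaOH mole ratio is 1:2, so n(NaOH) = 4.5031 × 2/1 = 9.0061 mol.
Mass of NaOH = 9.0061 mol × 39.998 g/mol = 360.23 g.
Converting to mg: 360.23 g = 360200 mg.

360200 mg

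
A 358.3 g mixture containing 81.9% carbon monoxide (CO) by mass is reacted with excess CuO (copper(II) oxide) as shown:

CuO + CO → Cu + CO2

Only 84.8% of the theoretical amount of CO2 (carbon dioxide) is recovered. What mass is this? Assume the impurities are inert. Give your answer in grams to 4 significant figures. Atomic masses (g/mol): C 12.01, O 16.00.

391.0 g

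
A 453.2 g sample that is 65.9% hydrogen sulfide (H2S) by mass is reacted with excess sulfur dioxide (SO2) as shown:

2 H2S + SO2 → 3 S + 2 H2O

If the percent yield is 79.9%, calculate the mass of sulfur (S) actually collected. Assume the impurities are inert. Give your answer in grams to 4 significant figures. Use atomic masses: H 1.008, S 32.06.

336.8 g

Pure H2S available = 453.2 g × 0.659 = 298.66 g.
M(H2S) = 2(1.008) + 32.06 = 34.076 g/mol.
M(S) = 32.06 g/mol.
n(H2S) = 298.66 g / 34.076 g/mol = 8.7645 mol.
From the equation the H2S:S mole ratio is 2:3, so n(S) = 8.7645 × 3/2 = 13.147 mol.
Mass of S = 13.147 mol × 32.06 g/mol = 421.48 g.
Actual mass collected = 421.48 g × 0.799 = 336.77 g.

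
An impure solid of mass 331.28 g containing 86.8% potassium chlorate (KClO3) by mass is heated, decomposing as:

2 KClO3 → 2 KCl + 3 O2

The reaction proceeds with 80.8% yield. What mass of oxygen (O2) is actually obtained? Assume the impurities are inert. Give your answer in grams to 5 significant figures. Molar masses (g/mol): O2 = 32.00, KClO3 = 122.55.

91.003 g

Pure KClO3 available = 331.28 g × 0.868 = 287.551 g.
n(KClO3) = 287.551 g / 122.55 g/mol = 2.34640 mol.
From the equation the KClO3:O2 mole ratio is 2:3, so n(O2) = 2.34640 × 3/2 = 3.51960 mol.
Mass of O2 = 3.51960 mol × 32.00 g/mol = 112.627 g.
Actual mass collected = 112.627 g × 0.808 = 91.0027 g.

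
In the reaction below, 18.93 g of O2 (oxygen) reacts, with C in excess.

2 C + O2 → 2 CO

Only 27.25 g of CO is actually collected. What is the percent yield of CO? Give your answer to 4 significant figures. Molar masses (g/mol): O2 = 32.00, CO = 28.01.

n(O2) = 18.930 g / 32.00 g/mol = 0.59156 mol.
From the equation the O2:CO mole ratio is 1:2, so n(CO) = 0.59156 × 2/1 = 1.1831 mol.
Mass of CO = 1.1831 mol × 28.01 g/mol = 33.139 g.
This is the theoretical yield. Percent yield = 27.25 g / 33.139 g × 100% = 82.229%.

82.23 %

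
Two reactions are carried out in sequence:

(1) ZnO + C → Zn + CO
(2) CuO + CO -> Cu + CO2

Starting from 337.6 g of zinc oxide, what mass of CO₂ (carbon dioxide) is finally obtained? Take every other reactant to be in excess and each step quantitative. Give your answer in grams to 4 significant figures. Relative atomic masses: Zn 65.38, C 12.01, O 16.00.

M(ZnO) = 65.38 + 16.00 = 81.38 g/mol.
M(CO2) = 12.01 + 2(16.00) = 44.01 g/mol.
n(ZnO) = 337.60 / 81.38 = 4.1484 mol.
Step 1 gives a 1:1 ratio of ZnO to CO, so n(CO) = 4.1484 mol.
In step 2 the CO:CO2 ratio is 1:1, so n(CO2) = 4.1484 mol.
Mass of CO2 = 4.1484 × 44.01 = 182.57 g.

182.6 g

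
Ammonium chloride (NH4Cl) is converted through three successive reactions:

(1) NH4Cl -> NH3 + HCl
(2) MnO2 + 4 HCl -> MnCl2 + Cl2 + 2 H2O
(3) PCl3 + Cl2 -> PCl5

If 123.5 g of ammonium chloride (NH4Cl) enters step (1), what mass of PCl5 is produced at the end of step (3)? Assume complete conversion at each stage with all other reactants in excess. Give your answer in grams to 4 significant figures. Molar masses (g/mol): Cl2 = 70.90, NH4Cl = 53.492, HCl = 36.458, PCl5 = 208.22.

n(NH4Cl) = 123.5 / 53.492 = 2.3088 mol.
Reaction (1): NH4Cl→HCl ratio 1:1 ⇒ n(HCl) = 2.3088 mol.
Reaction (2): HCl→Cl2 ratio 4:1 ⇒ n(Cl2) = 0.57719 mol.
Reaction (3): Cl2→PCl5 ratio 1:1 ⇒ n(PCl5) = 0.57719 mol.
Mass of PCl5 = 0.57719 × 208.22 = 120.18 g.

120.2 g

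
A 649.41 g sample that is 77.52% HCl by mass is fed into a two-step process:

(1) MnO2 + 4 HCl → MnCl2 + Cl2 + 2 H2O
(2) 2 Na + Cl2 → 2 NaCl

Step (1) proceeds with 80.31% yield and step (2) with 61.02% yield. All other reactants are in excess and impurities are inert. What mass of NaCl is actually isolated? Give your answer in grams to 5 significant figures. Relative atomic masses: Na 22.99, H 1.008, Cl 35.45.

197.73 g

Pure HCl = 649.41 × 0.7752 = 503.423 g.
M(HCl) = 1.008 + 35.45 = 36.458 g/mol.
M(NaCl) = 22.99 + 35.45 = 58.44 g/mol.
n(HCl) = 503.423 / 36.458 = 13.8083 mol.
Step 1 (HCl:Cl2 = 4:1): theoretical n(Cl2) = 3.45207 mol; at 80.31% yield, n(Cl2) = 2.77236 mol.
Step 2 (Cl2:NaCl = 1:2): theoretical n(NaCl) = 5.54472 mol, so theoretical mass = 5.54472 × 58.44 = 324.033 g.
At 61.02% yield, actual mass of NaCl = 324.033 × 0.6102 = 197.725 g.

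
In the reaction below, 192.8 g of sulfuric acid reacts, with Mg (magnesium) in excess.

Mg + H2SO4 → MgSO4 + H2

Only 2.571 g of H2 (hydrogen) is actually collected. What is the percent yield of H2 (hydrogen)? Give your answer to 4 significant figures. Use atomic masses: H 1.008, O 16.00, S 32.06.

M(H2SO4) = 2(1.008) + 32.06 + 4(16.00) = 98.076 g/mol.
M(H2) = 2(1.008) = 2.016 g/mol.
n(H2SO4) = 192.80 g / 98.076 g/mol = 1.9658 mol.
From the equation the H2SO4:H2 mole ratio is 1:1, so n(H2) = 1.9658 × 1/1 = 1.9658 mol.
Mass of H2 = 1.9658 mol × 2.016 g/mol = 3.9631 g.
This is the theoretical yield. Percent yield = 2.571 g / 3.9631 g × 100% = 64.873%.

64.87 %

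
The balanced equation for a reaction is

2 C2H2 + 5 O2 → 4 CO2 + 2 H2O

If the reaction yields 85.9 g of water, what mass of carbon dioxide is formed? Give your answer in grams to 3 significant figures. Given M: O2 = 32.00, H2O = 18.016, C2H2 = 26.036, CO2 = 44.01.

420 g

n(H2O) = 85.90 g / 18.016 g/mol = 4.768 mol.
From the equation the H2O:CO2 mole ratio is 2:4, so n(CO2) = 4.768 × 4/2 = 9.536 mol.
Mass of CO2 = 9.536 mol × 44.01 g/mol = 419.7 g.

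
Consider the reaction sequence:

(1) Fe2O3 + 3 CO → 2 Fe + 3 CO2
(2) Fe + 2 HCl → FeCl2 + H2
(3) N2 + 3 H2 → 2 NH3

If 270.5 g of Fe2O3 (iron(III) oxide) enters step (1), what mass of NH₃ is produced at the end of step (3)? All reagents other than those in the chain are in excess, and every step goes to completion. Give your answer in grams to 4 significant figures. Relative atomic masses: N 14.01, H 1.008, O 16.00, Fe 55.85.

38.47 g

M(Fe2O3) = 2(55.85) + 3(16.00) = 159.70 g/mol.
M(NH3) = 14.01 + 3(1.008) = 17.034 g/mol.
n(Fe2O3) = 270.5 / 159.70 = 1.6938 mol.
Reaction (1): Fe2O3→Fe ratio 1:2 ⇒ n(Fe) = 3.3876 mol.
Reaction (2): Fe→H2 ratio 1:1 ⇒ n(H2) = 3.3876 mol.
Reaction (3): H2→NH3 ratio 3:2 ⇒ n(NH3) = 2.2584 mol.
Mass of NH3 = 2.2584 × 17.034 = 38.470 g.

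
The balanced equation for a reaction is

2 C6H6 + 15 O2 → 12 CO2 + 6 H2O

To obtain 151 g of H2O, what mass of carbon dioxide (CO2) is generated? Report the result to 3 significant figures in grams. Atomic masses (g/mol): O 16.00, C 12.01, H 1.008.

738 g

M(H2O) = 2(1.008) + 16.00 = 18.016 g/mol.
M(CO2) = 12.01 + 2(16.00) = 44.01 g/mol.
n(H2O) = 151.0 g / 18.016 g/mol = 8.381 mol.
From the equation the H2O:CO2 mole ratio is 6:12, so n(CO2) = 8.381 × 12/6 = 16.76 mol.
Mass of CO2 = 16.76 mol × 44.01 g/mol = 737.7 g.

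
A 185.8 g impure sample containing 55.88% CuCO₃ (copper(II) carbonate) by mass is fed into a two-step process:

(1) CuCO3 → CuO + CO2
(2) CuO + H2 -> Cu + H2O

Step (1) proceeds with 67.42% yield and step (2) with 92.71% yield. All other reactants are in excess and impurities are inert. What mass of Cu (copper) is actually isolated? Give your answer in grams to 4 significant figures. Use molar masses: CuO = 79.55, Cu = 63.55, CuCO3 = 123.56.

Pure CuCO3 = 185.8 × 0.5588 = 103.83 g.
n(CuCO3) = 103.83 / 123.56 = 0.84028 mol.
Step 1 (CuCO3:CuO = 1:1): theoretical n(CuO) = 0.84028 mol; at 67.42% yield, n(CuO) = 0.56652 mol.
Step 2 (CuO:Cu = 1:1): theoretical n(Cu) = 0.56652 mol, so theoretical mass = 0.56652 × 63.55 = 36.002 g.
At 92.71% yield, actual mass of Cu = 36.002 × 0.9271 = 33.378 g.

33.38 g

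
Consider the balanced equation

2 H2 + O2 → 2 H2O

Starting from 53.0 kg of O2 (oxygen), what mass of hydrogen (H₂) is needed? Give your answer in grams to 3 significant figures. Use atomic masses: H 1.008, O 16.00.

M(O2) = 2(16.00) = 32.00 g/mol.
M(H2) = 2(1.008) = 2.016 g/mol.
Convert: 53.0 kg = 53000 g.
n(O2) = 53000 g / 32.00 g/mol = 1656 mol.
From the equation the O2:H2 mole ratio is 1:2, so n(H2) = 1656 × 2/1 = 3312 mol.
Mass of H2 = 3312 mol × 2.016 g/mol = 6678 g.

6680 g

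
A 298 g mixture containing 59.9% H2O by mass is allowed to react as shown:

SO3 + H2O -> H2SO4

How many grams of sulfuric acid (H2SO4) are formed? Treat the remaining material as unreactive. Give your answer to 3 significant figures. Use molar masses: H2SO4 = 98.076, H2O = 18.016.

Mass of pure H2O = 298 g × 0.599 = 178.5 g.
n(H2O) = 178.5 g / 18.016 g/mol = 9.908 mol.
From the equation the H2O:H2SO4 mole ratio is 1:1, so n(H2SO4) = 9.908 × 1/1 = 9.908 mol.
Mass of H2SO4 = 9.908 mol × 98.076 g/mol = 971.7 g.

972 g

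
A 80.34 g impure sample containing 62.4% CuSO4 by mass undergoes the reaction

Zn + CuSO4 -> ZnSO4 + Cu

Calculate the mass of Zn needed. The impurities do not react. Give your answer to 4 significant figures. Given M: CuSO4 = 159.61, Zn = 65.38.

Mass of pure CuSO4 = 80.34 g × 0.624 = 50.132 g.
n(CuSO4) = 50.132 g / 159.61 g/mol = 0.31409 mol.
From the equation the CuSO4:Zn mole ratio is 1:1, so n(Zn) = 0.31409 × 1/1 = 0.31409 mol.
Mass of Zn = 0.31409 mol × 65.38 g/mol = 20.535 g.

20.54 g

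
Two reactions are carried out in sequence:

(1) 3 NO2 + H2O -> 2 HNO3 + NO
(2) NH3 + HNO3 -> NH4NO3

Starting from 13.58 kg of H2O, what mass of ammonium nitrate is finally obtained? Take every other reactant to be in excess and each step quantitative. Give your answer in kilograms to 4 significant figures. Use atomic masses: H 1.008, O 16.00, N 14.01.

M(H2O) = 2(1.008) + 16.00 = 18.016 g/mol.
M(NH4NO3) = 2(14.01) + 4(1.008) + 3(16.00) = 80.052 g/mol.
13.58 kg = 13580 g.
n(H2O) = 13580 / 18.016 = 753.77 mol.
Step 1 gives a 1:2 ratio of H2O to HNO3, so n(HNO3) = 1507.5 mol.
In step 2 the HNO3:NH4NO3 ratio is 1:1, so n(NH4NO3) = 1507.5 mol.
Mass of NH4NO3 = 1507.5 × 80.052 = 120680 g = 120.7 kg.

120.7 kg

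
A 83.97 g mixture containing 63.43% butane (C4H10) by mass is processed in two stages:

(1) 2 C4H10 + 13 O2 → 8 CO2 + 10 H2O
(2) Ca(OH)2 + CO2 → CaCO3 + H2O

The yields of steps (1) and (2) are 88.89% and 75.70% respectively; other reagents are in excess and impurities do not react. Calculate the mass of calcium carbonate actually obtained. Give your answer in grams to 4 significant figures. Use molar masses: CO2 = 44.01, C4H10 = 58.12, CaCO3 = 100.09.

Pure C4H10 = 83.97 × 0.6343 = 53.262 g.
n(C4H10) = 53.262 / 58.12 = 0.91642 mol.
Step 1 (C4H10:CO2 = 2:8): theoretical n(CO2) = 3.6657 mol; at 88.89% yield, n(CO2) = 3.2584 mol.
Step 2 (CO2:CaCO3 = 1:1): theoretical n(CaCO3) = 3.2584 mol, so theoretical mass = 3.2584 × 100.09 = 326.13 g.
At 75.70% yield, actual mass of CaCO3 = 326.13 × 0.7570 = 246.88 g.

246.9 g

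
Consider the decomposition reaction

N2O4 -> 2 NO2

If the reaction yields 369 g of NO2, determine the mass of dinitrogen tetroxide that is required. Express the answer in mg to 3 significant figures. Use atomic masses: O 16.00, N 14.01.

M(NO2) = 14.01 + 2(16.00) = 46.01 g/mol.
M(N2O4) = 2(14.01) + 4(16.00) = 92.02 g/mol.
n(NO2) = 369.0 g / 46.01 g/mol = 8.020 mol.
From the equation the NO2:N2O4 mole ratio is 2:1, so n(N2O4) = 8.020 × 1/2 = 4.010 mol.
Mass of N2O4 = 4.010 mol × 92.02 g/mol = 369.0 g.
Converting to mg: 369.0 g = 369000 mg.

369000 mg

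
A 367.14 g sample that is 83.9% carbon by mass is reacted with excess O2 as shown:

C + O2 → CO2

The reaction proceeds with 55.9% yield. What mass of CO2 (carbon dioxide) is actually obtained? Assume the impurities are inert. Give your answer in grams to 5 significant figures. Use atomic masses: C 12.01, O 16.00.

Pure C available = 367.14 g × 0.839 = 308.030 g.
M(C) = 12.01 g/mol.
M(CO2) = 12.01 + 2(16.00) = 44.01 g/mol.
n(C) = 308.030 g / 12.01 g/mol = 25.6478 mol.
From the equation the C:CO2 mole ratio is 1:1, so n(CO2) = 25.6478 × 1/1 = 25.6478 mol.
Mass of CO2 = 25.6478 mol × 44.01 g/mol = 1128.76 g.
Actual mass collected = 1128.76 g × 0.559 = 630.977 g.

630.98 g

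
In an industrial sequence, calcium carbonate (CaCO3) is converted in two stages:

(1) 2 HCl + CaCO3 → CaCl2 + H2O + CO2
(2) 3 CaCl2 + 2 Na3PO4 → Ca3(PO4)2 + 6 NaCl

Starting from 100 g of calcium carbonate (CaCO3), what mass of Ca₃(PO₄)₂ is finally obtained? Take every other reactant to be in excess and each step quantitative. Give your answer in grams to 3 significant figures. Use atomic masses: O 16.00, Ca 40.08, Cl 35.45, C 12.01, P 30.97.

103 g

M(CaCO3) = 40.08 + 12.01 + 3(16.00) = 100.09 g/mol.
M(Ca3(PO4)2) = 3(40.08) + 2(30.97) + 8(16.00) = 310.18 g/mol.
n(CaCO3) = 100.0 / 100.09 = 0.9991 mol.
Step 1 gives a 1:1 ratio of CaCO3 to CaCl2, so n(CaCl2) = 0.9991 mol.
In step 2 the CaCl2:Ca3(PO4)2 ratio is 3:1, so n(Ca3(PO4)2) = 0.3330 mol.
Mass of Ca3(PO4)2 = 0.3330 × 310.18 = 103.3 g.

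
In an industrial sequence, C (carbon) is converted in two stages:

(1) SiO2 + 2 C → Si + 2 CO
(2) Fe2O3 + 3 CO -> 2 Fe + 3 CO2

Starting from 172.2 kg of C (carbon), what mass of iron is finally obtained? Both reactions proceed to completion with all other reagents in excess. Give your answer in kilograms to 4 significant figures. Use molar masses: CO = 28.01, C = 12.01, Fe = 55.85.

533.9 kg

172.2 kg = 172200 g.
n(C) = 172200 / 12.01 = 14338 mol.
Step 1 gives a 2:2 ratio of C to CO, so n(CO) = 14338 mol.
In step 2 the CO:Fe ratio is 3:2, so n(Fe) = 9558.7 mol.
Mass of Fe = 9558.7 × 55.85 = 533850 g = 533.9 kg.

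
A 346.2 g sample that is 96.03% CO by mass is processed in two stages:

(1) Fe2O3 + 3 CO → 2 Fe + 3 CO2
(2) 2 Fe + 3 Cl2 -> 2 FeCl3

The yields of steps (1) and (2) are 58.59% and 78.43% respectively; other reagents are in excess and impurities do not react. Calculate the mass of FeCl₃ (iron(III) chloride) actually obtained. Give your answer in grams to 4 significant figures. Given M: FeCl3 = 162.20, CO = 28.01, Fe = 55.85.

589.8 g

Pure CO = 346.2 × 0.9603 = 332.46 g.
n(CO) = 332.46 / 28.01 = 11.869 mol.
Step 1 (CO:Fe = 3:2): theoretical n(Fe) = 7.9128 mol; at 58.59% yield, n(Fe) = 4.6361 mol.
Step 2 (Fe:FeCl3 = 2:2): theoretical n(FeCl3) = 4.6361 mol, so theoretical mass = 4.6361 × 162.20 = 751.98 g.
At 78.43% yield, actual mass of FeCl3 = 751.98 × 0.7843 = 589.77 g.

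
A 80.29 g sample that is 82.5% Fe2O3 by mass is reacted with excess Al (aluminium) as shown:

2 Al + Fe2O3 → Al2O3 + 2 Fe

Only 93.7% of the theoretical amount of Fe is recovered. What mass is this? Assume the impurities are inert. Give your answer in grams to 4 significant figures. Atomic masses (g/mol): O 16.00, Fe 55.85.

Pure Fe2O3 available = 80.29 g × 0.825 = 66.239 g.
M(Fe2O3) = 2(55.85) + 3(16.00) = 159.70 g/mol.
M(Fe) = 55.85 g/mol.
n(Fe2O3) = 66.239 g / 159.70 g/mol = 0.41477 mol.
From the equation the Fe2O3:Fe mole ratio is 1:2, so n(Fe) = 0.41477 × 2/1 = 0.82955 mol.
Mass of Fe = 0.82955 mol × 55.85 g/mol = 46.330 g.
Actual mass collected = 46.330 g × 0.937 = 43.411 g.

43.41 g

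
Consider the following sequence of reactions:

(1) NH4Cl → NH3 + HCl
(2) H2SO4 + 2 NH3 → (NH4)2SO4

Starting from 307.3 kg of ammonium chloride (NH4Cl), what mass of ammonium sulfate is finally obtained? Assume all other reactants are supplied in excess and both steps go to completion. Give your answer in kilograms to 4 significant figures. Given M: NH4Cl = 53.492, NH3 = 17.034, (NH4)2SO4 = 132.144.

307.3 kg = 307300 g.
n(NH4Cl) = 307300 / 53.492 = 5744.8 mol.
Step 1 gives a 1:1 ratio of NH4Cl to NH3, so n(NH3) = 5744.8 mol.
In step 2 the NH3:(NH4)2SO4 ratio is 2:1, so n((NH4)2SO4) = 2872.4 mol.
Mass of (NH4)2SO4 = 2872.4 × 132.144 = 379570 g = 379.6 kg.

379.6 kg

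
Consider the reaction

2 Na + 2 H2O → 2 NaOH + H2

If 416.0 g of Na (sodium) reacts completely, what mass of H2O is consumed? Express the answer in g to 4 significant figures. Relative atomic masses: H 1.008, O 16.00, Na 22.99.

M(Na) = 22.99 g/mol.
M(H2O) = 2(1.008) + 16.00 = 18.016 g/mol.
n(Na) = 416.00 g / 22.99 g/mol = 18.095 mol.
From the equation the Na:H2O mole ratio is 2:2, so n(H2O) = 18.095 × 2/2 = 18.095 mol.
Mass of H2O = 18.095 mol × 18.016 g/mol = 326.00 g.

326.0 g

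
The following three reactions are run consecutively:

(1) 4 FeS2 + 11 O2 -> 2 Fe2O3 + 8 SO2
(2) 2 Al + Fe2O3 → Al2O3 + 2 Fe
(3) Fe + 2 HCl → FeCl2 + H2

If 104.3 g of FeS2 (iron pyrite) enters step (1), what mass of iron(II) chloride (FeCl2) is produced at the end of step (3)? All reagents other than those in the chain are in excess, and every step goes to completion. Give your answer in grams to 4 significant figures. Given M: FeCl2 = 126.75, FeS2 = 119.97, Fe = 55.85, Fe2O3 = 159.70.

n(FeS2) = 104.3 / 119.97 = 0.86938 mol.
Reaction (1): FeS2→Fe2O3 ratio 4:2 ⇒ n(Fe2O3) = 0.43469 mol.
Reaction (2): Fe2O3→Fe ratio 1:2 ⇒ n(Fe) = 0.86938 mol.
Reaction (3): Fe→FeCl2 ratio 1:1 ⇒ n(FeCl2) = 0.86938 mol.
Mass of FeCl2 = 0.86938 × 126.75 = 110.19 g.

110.2 g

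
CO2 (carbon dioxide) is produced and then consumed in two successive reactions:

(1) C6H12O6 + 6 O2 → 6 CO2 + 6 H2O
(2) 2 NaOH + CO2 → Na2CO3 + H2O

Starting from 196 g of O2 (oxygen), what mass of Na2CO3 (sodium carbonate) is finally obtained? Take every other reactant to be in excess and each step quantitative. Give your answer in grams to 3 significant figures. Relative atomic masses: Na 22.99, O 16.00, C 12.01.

649 g

M(O2) = 2(16.00) = 32.00 g/mol.
M(Na2CO3) = 2(22.99) + 12.01 + 3(16.00) = 105.99 g/mol.
n(O2) = 196.0 / 32.00 = 6.125 mol.
Step 1 gives a 6:6 ratio of O2 to CO2, so n(CO2) = 6.125 mol.
In step 2 the CO2:Na2CO3 ratio is 1:1, so n(Na2CO3) = 6.125 mol.
Mass of Na2CO3 = 6.125 × 105.99 = 649.2 g.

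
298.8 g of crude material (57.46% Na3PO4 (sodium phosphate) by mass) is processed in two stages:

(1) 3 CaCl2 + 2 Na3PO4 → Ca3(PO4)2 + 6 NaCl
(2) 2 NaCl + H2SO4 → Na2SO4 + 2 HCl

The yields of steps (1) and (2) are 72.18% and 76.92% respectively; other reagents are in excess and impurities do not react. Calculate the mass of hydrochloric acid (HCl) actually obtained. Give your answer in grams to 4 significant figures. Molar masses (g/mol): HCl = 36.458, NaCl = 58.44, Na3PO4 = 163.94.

63.60 g

Pure Na3PO4 = 298.8 × 0.5746 = 171.69 g.
n(Na3PO4) = 171.69 / 163.94 = 1.0473 mol.
Step 1 (Na3PO4:NaCl = 2:6): theoretical n(NaCl) = 3.1418 mol; at 72.18% yield, n(NaCl) = 2.2678 mol.
Step 2 (NaCl:HCl = 2:2): theoretical n(HCl) = 2.2678 mol, so theoretical mass = 2.2678 × 36.458 = 82.678 g.
At 76.92% yield, actual mass of HCl = 82.678 × 0.7692 = 63.596 g.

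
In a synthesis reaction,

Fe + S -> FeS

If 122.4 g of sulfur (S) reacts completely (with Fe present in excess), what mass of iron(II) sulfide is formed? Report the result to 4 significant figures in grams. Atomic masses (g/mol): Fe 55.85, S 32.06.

M(S) = 32.06 g/mol.
M(FeS) = 55.85 + 32.06 = 87.91 g/mol.
n(S) = 122.40 g / 32.06 g/mol = 3.8178 mol.
From the equation the S:FeS mole ratio is 1:1, so n(FeS) = 3.8178 × 1/1 = 3.8178 mol.
Mass of FeS = 3.8178 mol × 87.91 g/mol = 335.63 g.

335.6 g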